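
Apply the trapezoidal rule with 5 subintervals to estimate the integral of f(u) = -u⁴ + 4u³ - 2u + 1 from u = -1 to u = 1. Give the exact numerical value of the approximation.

h = (1 − (-1))/5 = 0.4.
Nodes u₀,…,u₅ = -1, -0.6, -0.2, 0.2, 0.6, 1.
f(u) = -u⁴ + 4u³ - 2u + 1: f₀=-2, f₁=1.2064, f₂=1.3664, f₃=0.6304, f₄=0.5344, f₅=2.
(h/2)·[f₀ + 2f₁ + 2f₂ + 2f₃ + 2f₄ + f₅] = 0.2·(7.4752) = 1.49504.

1.49504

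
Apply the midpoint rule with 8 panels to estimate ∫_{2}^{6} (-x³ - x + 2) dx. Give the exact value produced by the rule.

h = (6 − 2)/8 = 0.5.
Midpoints m₁,…,m₈ = 2.25, 2.75, 3.25, 3.75, 4.25, 4.75, 5.25, 5.75.
f(m₁)=-11.640625, f(m₂)=-21.546875, f(m₃)=-35.578125, f(m₄)=-54.484375, f(m₅)=-79.015625, f(m₆)=-109.921875, f(m₇)=-147.953125, f(m₈)=-193.859375.
h·[f(m₁) + f(m₂) + f(m₃) + f(m₄) + f(m₅) + f(m₆) + f(m₇) + f(m₈)] = 0.5·(-654) = -327.

-327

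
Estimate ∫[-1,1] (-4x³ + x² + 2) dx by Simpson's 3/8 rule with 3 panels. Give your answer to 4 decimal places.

h = (1 − (-1))/3 = 0.666667.
Nodes x₀,…,x₃ = -1, -0.333333, 0.333333, 1.
f(x) = -4x³ + x² + 2: f₀=7, f₁=2.259259, f₂=1.962963, f₃=-1.
(3h/8)·[f₀ + 3f₁ + 3f₂ + f₃] = 0.25·(18.666667) = 4.6667.

4.6667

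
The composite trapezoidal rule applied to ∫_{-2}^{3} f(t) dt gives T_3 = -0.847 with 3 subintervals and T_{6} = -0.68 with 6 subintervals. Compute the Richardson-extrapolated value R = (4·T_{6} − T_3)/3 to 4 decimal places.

R = (4·T_{6} − T_3) / 3 = (4·(-0.68) − (-0.847))/3 = (-1.873)/3 = -0.6243.

-0.6243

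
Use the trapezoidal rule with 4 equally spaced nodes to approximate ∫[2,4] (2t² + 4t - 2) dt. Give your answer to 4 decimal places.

h = (4 − 2)/3 = 0.666667.
Nodes t₀,…,t₃ = 2, 2.666667, 3.333333, 4.
f(t) = 2t² + 4t - 2: f₀=14, f₁=22.888889, f₂=33.555556, f₃=46.
(h/2)·[f₀ + 2f₁ + 2f₂ + f₃] = 0.333333·(172.888889) = 57.6296.

57.6296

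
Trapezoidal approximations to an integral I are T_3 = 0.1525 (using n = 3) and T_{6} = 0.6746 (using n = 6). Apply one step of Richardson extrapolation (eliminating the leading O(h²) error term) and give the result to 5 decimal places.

0.84863

R = (4·T_{6} − T_3) / 3 = (4·0.6746 − 0.1525)/3 = (2.5459)/3 = 0.84863.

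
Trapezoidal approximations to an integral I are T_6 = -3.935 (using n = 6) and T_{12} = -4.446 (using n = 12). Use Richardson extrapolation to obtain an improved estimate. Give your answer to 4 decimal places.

R = (4·T_{12} − T_6) / 3 = (4·(-4.446) − (-3.935))/3 = (-13.849)/3 = -4.6163.

-4.6163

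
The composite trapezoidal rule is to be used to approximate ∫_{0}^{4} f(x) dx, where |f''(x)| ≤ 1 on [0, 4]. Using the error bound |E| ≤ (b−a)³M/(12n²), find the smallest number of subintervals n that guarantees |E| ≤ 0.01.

Need 64/(12n²) ≤ 0.01.
n² ≥ 64/(12·0.01) = 533.333 ⇒ n ≥ 23.0940, so the smallest n is 24.

24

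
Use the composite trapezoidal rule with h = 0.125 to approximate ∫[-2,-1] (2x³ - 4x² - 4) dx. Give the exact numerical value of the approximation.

-20.8671875

h = (-1 − (-2))/8 = 0.125.
Nodes x₀,…,x₈ = -2, -1.875, -1.75, -1.625, -1.5, -1.375, -1.25, -1.125, -1.
f(x) = 2x³ - 4x² - 4: f₀=-36, f₁=-31.24609375, f₂=-26.96875, f₃=-23.14453125, f₄=-19.75, f₅=-16.76171875, f₆=-14.15625, f₇=-11.91015625, f₈=-10.
(h/2)·[f₀ + 2f₁ + 2f₂ + 2f₃ + 2f₄ + 2f₅ + 2f₆ + 2f₇ + f₈] = 0.0625·(-333.875) = -20.8671875.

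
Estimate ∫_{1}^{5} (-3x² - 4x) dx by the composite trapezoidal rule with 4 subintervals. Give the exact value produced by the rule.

h = (5 − 1)/4 = 1.
Nodes x₀,…,x₄ = 1, 2, 3, 4, 5.
f(x) = -3x² - 4x: f₀=-7, f₁=-20, f₂=-39, f₃=-64, f₄=-95.
(h/2)·[f₀ + 2f₁ + 2f₂ + 2f₃ + f₄] = 0.5·(-348) = -174.

-174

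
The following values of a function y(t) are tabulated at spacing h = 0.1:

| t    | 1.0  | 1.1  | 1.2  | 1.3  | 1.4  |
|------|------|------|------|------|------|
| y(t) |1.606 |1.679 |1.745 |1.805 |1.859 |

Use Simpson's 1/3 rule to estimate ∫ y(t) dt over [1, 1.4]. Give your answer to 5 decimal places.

h = 0.1, n = 4.
(h/3)·[y₀ + 4y₁ + 2y₂ + 4y₃ + y₄] = 0.033333·(20.891) = 0.69637.

0.69637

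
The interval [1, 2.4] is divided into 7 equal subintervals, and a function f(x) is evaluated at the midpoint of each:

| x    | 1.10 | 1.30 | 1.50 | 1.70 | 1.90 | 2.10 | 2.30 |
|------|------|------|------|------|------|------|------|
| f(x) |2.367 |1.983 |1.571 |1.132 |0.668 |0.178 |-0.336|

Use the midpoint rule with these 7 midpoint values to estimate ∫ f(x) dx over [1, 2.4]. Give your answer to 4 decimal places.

1.5126

h = 0.2, n = 7.
h·[y(m₁) + y(m₂) + y(m₃) + y(m₄) + y(m₅) + y(m₆) + y(m₇)] = 0.2·(7.563) = 1.5126.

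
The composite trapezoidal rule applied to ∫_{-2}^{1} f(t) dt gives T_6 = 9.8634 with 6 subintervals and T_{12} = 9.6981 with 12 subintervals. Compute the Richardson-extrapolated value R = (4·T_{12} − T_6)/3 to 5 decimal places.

9.64300

R = (4·T_{12} − T_6) / 3 = (4·9.6981 − 9.8634)/3 = (28.9290)/3 = 9.64300.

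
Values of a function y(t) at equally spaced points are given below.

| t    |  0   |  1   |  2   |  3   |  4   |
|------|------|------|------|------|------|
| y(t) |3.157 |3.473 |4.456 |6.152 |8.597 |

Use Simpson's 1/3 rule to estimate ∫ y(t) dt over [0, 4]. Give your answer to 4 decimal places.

h = 1, n = 4.
(h/3)·[y₀ + 4y₁ + 2y₂ + 4y₃ + y₄] = 0.333333·(59.166) = 19.7220.

19.7220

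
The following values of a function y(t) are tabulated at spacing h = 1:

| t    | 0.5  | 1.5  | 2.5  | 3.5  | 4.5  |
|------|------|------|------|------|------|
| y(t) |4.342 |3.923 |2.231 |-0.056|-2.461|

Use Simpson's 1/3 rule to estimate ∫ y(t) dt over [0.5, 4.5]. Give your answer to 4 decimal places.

7.2703

h = 1, n = 4.
(h/3)·[y₀ + 4y₁ + 2y₂ + 4y₃ + y₄] = 0.333333·(21.811) = 7.2703.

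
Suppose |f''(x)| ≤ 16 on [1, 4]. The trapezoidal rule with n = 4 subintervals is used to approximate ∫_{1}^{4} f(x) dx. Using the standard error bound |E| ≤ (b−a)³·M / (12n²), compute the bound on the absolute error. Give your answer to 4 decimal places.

|E| ≤ (3)³·16 / (12·4²) = 432/192 = 2.2500.

2.2500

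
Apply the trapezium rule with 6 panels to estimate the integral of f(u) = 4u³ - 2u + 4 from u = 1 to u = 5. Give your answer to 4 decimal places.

626.6667

h = (5 − 1)/6 = 0.666667.
Nodes u₀,…,u₆ = 1, 1.666667, 2.333333, 3, 3.666667, 4.333333, 5.
f(u) = 4u³ - 2u + 4: f₀=6, f₁=19.185185, f₂=50.148148, f₃=106, f₄=193.851852, f₅=320.814815, f₆=494.
(h/2)·[f₀ + 2f₁ + 2f₂ + 2f₃ + 2f₄ + 2f₅ + f₆] = 0.333333·(1880) = 626.6667.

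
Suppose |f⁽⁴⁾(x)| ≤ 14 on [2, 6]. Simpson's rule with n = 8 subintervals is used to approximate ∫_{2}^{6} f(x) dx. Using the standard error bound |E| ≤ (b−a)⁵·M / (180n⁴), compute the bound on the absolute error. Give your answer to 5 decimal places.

|E| ≤ (4)⁵·14 / (180·8⁴) = 14336/737280 = 0.01944.

0.01944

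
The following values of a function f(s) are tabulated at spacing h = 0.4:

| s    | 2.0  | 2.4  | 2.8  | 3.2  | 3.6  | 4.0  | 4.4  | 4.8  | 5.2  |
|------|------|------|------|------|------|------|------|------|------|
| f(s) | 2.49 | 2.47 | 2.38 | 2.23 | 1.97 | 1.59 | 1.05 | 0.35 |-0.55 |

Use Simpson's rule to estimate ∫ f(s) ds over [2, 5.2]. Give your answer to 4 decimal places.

5.2400

h = 0.4, n = 8.
(h/3)·[y₀ + 4y₁ + 2y₂ + 4y₃ + 2y₄ + 4y₅ + 2y₆ + 4y₇ + y₈] = 0.133333·(39.30) = 5.2400.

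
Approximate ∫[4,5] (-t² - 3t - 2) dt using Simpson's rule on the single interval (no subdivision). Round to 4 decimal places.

S = (b−a)/6 · [f(4) + 4f(4.5) + f(5)] = 0.166667·[(-30) + 4·(-35.75) + (-42)] = -35.8333.

-35.8333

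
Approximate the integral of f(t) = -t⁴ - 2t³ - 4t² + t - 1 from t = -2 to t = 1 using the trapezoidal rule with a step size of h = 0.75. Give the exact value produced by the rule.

-17.537109375

h = (1 − (-2))/4 = 0.75.
Nodes t₀,…,t₄ = -2, -1.25, -0.5, 0.25, 1.
f(t) = -t⁴ - 2t³ - 4t² + t - 1: f₀=-19, f₁=-7.03515625, f₂=-2.3125, f₃=-1.03515625, f₄=-7.
(h/2)·[f₀ + 2f₁ + 2f₂ + 2f₃ + f₄] = 0.375·(-46.765625) = -17.537109375.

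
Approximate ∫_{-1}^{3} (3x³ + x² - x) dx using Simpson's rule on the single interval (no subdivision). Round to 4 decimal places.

65.3333

S = (b−a)/6 · [f(-1) + 4f(1) + f(3)] = 0.666667·[(-1) + 4·3 + 87] = 65.3333.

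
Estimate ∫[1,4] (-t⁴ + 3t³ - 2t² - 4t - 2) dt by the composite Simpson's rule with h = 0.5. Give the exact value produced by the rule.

h = (4 − 1)/6 = 0.5.
Nodes t₀,…,t₆ = 1, 1.5, 2, 2.5, 3, 3.5, 4.
f(t) = -t⁴ + 3t³ - 2t² - 4t - 2: f₀=-6, f₁=-7.4375, f₂=-10, f₃=-16.6875, f₄=-32, f₅=-61.9375, f₆=-114.
(h/3)·[f₀ + 4f₁ + 2f₂ + 4f₃ + 2f₄ + 4f₅ + f₆] = 0.166667·(-548.25) = -91.375.

-91.375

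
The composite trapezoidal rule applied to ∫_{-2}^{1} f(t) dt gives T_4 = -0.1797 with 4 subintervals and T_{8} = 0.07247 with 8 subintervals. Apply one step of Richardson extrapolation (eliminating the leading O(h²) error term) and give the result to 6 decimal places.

R = (4·T_{8} − T_4) / 3 = (4·0.07247 − (-0.1797))/3 = (0.46958)/3 = 0.156527.

0.156527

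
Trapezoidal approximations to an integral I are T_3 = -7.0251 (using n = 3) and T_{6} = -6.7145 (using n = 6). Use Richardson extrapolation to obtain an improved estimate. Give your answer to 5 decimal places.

-6.61097

R = (4·T_{6} − T_3) / 3 = (4·(-6.7145) − (-7.0251))/3 = (-19.8329)/3 = -6.61097.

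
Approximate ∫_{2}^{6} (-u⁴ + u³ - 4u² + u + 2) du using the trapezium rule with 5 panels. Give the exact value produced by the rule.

h = (6 − 2)/5 = 0.8.
Nodes u₀,…,u₅ = 2, 2.8, 3.6, 4.4, 5.2, 6.
f(u) = -u⁴ + u³ - 4u² + u + 2: f₀=-20, f₁=-66.0736, f₂=-167.5456, f₃=-360.6656, f₄=-691.5136, f₅=-1216.
(h/2)·[f₀ + 2f₁ + 2f₂ + 2f₃ + 2f₄ + f₅] = 0.4·(-3807.5968) = -1523.03872.

-1523.03872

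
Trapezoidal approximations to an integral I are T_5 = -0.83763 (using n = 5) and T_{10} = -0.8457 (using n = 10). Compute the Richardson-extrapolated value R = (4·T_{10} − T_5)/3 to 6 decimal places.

R = (4·T_{10} − T_5) / 3 = (4·(-0.8457) − (-0.83763))/3 = (-2.54517)/3 = -0.848390.

-0.848390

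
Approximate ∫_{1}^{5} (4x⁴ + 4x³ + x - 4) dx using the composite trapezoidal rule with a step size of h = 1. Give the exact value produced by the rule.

3308

h = (5 − 1)/4 = 1.
Nodes x₀,…,x₄ = 1, 2, 3, 4, 5.
f(x) = 4x⁴ + 4x³ + x - 4: f₀=5, f₁=94, f₂=431, f₃=1280, f₄=3001.
(h/2)·[f₀ + 2f₁ + 2f₂ + 2f₃ + f₄] = 0.5·(6616) = 3308.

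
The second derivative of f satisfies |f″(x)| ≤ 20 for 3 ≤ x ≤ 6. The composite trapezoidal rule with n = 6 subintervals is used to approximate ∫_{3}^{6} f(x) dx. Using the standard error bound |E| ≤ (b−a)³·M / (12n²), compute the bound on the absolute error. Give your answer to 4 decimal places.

|E| ≤ (3)³·20 / (12·6²) = 540/432 = 1.2500.

1.2500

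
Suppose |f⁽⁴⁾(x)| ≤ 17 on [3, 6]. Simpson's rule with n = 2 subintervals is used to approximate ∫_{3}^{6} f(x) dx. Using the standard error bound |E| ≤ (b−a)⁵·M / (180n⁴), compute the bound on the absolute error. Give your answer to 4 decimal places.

|E| ≤ (3)⁵·17 / (180·2⁴) = 4131/2880 = 1.4344.

1.4344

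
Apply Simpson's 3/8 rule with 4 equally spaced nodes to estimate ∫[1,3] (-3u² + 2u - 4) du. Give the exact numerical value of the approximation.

-26

h = (3 − 1)/3 = 0.666667.
Nodes u₀,…,u₃ = 1, 1.666667, 2.333333, 3.
f(u) = -3u² + 2u - 4: f₀=-5, f₁=-9, f₂=-15.666667, f₃=-25.
(3h/8)·[f₀ + 3f₁ + 3f₂ + f₃] = 0.25·(-104) = -26.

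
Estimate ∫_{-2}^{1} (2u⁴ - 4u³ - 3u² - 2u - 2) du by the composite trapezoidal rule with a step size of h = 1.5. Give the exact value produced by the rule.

h = (1 − (-2))/2 = 1.5.
Nodes u₀,…,u₂ = -2, -0.5, 1.
f(u) = 2u⁴ - 4u³ - 3u² - 2u - 2: f₀=54, f₁=-1.125, f₂=-9.
(h/2)·[f₀ + 2f₁ + f₂] = 0.75·(42.75) = 32.0625.

32.0625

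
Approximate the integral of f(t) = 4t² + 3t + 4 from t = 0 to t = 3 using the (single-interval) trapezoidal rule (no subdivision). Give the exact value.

79.5

T = (b−a)/2 · [f(0) + f(3)] = 1.5·[4 + 49] = 79.5.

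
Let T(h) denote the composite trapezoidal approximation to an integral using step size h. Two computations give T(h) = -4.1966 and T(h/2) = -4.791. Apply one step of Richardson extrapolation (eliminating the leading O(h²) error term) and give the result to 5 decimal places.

R = (4·T(h/2) − T(h)) / 3 = (4·(-4.791) − (-4.1966))/3 = (-14.9674)/3 = -4.98913.

-4.98913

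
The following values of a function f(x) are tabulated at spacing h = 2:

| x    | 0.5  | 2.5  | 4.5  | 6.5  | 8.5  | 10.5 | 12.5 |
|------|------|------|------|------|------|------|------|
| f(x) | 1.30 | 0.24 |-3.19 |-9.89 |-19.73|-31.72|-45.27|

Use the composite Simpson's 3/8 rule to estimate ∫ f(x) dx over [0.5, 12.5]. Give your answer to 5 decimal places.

-170.21250

h = 2, n = 6.
(3h/8)·[y₀ + 3y₁ + 3y₂ + 2y₃ + 3y₄ + 3y₅ + y₆] = 0.75·(-226.95) = -170.21250.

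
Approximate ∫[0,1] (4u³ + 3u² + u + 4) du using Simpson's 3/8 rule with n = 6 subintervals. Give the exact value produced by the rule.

6.5

h = (1 − 0)/6 = 0.166667.
Nodes u₀,…,u₆ = 0, 0.166667, 0.333333, 0.5, 0.666667, 0.833333, 1.
f(u) = 4u³ + 3u² + u + 4: f₀=4, f₁=4.268519, f₂=4.814815, f₃=5.75, f₄=7.185185, f₅=9.231481, f₆=12.
(3h/8)·[f₀ + 3f₁ + 3f₂ + 2f₃ + 3f₄ + 3f₅ + f₆] = 0.0625·(104) = 6.5.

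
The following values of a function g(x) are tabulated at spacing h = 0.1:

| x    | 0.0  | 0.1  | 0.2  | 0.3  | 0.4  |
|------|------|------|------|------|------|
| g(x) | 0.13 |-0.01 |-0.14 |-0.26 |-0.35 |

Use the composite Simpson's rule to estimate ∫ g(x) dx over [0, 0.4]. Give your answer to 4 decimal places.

-0.0527

h = 0.1, n = 4.
(h/3)·[y₀ + 4y₁ + 2y₂ + 4y₃ + y₄] = 0.033333·(-1.58) = -0.0527.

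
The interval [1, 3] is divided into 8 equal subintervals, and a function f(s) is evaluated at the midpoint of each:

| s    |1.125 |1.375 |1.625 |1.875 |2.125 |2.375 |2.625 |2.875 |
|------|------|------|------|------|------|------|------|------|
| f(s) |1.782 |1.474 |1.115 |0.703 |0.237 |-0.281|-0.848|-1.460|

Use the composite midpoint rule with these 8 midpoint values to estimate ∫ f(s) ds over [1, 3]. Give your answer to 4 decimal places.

h = 0.25, n = 8.
h·[y(m₁) + y(m₂) + y(m₃) + y(m₄) + y(m₅) + y(m₆) + y(m₇) + y(m₈)] = 0.25·(2.722) = 0.6805.

0.6805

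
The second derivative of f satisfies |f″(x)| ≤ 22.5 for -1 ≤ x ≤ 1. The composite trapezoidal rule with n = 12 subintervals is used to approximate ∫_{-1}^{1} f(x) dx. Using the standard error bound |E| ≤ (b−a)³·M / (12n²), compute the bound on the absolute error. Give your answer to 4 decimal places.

|E| ≤ (2)³·22.5 / (12·12²) = 180/1728 = 0.1042.

0.1042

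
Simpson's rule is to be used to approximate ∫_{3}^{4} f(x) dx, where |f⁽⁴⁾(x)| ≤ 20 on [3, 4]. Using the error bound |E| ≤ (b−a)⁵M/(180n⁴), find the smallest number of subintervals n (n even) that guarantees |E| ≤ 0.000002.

16

Need 20/(180n⁴) ≤ 0.000002.
n⁴ ≥ 20/(180·0.000002) = 55555.6 ⇒ n ≥ 15.3526, so the smallest even n is 16. (n must be even for Simpson's rule.)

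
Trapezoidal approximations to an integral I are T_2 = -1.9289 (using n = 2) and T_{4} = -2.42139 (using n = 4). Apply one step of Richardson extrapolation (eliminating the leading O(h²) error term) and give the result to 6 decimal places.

-2.585553

R = (4·T_{4} − T_2) / 3 = (4·(-2.42139) − (-1.9289))/3 = (-7.75666)/3 = -2.585553.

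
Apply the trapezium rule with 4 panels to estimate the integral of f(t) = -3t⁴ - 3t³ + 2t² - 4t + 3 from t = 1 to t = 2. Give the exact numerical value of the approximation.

-28.740234375

h = (2 − 1)/4 = 0.25.
Nodes t₀,…,t₄ = 1, 1.25, 1.5, 1.75, 2.
f(t) = -3t⁴ - 3t³ + 2t² - 4t + 3: f₀=-5, f₁=-12.05859375, f₂=-23.8125, f₃=-42.08984375, f₄=-69.
(h/2)·[f₀ + 2f₁ + 2f₂ + 2f₃ + f₄] = 0.125·(-229.921875) = -28.740234375.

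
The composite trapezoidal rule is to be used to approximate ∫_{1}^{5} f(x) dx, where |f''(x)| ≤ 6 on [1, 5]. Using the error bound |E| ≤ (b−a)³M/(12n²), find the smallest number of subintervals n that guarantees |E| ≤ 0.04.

29

Need 384/(12n²) ≤ 0.04.
n² ≥ 384/(12·0.04) = 800 ⇒ n ≥ 28.2843, so the smallest n is 29.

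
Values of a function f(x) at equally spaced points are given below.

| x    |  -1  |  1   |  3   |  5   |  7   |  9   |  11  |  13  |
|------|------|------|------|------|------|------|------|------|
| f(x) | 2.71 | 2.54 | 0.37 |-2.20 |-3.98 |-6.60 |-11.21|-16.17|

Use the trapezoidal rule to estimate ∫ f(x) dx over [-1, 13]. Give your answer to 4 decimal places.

-55.6200

h = 2, n = 7.
(h/2)·[y₀ + 2y₁ + 2y₂ + 2y₃ + 2y₄ + 2y₅ + 2y₆ + y₇] = 1·(-55.62) = -55.6200.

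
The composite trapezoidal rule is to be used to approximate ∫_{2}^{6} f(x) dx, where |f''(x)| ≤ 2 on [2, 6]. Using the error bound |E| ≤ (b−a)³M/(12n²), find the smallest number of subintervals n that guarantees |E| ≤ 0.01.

33

Need 128/(12n²) ≤ 0.01.
n² ≥ 128/(12·0.01) = 1066.67 ⇒ n ≥ 32.6599, so the smallest n is 33.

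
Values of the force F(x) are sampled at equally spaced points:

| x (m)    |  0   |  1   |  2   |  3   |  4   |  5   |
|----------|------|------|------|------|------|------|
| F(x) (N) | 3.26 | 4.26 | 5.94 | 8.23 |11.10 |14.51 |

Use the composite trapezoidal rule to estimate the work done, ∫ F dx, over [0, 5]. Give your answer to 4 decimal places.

h = 1, n = 5.
(h/2)·[y₀ + 2y₁ + 2y₂ + 2y₃ + 2y₄ + y₅] = 0.5·(76.83) = 38.4150.

38.4150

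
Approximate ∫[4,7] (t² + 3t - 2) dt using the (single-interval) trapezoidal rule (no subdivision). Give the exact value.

T = (b−a)/2 · [f(4) + f(7)] = 1.5·[26 + 68] = 141.

141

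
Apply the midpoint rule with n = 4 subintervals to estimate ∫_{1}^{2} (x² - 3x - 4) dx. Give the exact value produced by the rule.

-6.171875

h = (2 − 1)/4 = 0.25.
Midpoints m₁,…,m₄ = 1.125, 1.375, 1.625, 1.875.
f(m₁)=-6.109375, f(m₂)=-6.234375, f(m₃)=-6.234375, f(m₄)=-6.109375.
h·[f(m₁) + f(m₂) + f(m₃) + f(m₄)] = 0.25·(-24.6875) = -6.171875.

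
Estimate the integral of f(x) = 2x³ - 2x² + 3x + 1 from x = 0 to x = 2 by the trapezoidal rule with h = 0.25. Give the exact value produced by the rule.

10.75

h = (2 − 0)/8 = 0.25.
Nodes x₀,…,x₈ = 0, 0.25, 0.5, 0.75, 1, 1.25, 1.5, 1.75, 2.
f(x) = 2x³ - 2x² + 3x + 1: f₀=1, f₁=1.65625, f₂=2.25, f₃=2.96875, f₄=4, f₅=5.53125, f₆=7.75, f₇=10.84375, f₈=15.
(h/2)·[f₀ + 2f₁ + 2f₂ + 2f₃ + 2f₄ + 2f₅ + 2f₆ + 2f₇ + f₈] = 0.125·(86) = 10.75.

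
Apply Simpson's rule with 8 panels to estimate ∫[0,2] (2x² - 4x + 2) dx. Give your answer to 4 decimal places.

1.3333

h = (2 − 0)/8 = 0.25.
Nodes x₀,…,x₈ = 0, 0.25, 0.5, 0.75, 1, 1.25, 1.5, 1.75, 2.
f(x) = 2x² - 4x + 2: f₀=2, f₁=1.125, f₂=0.5, f₃=0.125, f₄=0, f₅=0.125, f₆=0.5, f₇=1.125, f₈=2.
(h/3)·[f₀ + 4f₁ + 2f₂ + 4f₃ + 2f₄ + 4f₅ + 2f₆ + 4f₇ + f₈] = 0.083333·(16) = 1.3333.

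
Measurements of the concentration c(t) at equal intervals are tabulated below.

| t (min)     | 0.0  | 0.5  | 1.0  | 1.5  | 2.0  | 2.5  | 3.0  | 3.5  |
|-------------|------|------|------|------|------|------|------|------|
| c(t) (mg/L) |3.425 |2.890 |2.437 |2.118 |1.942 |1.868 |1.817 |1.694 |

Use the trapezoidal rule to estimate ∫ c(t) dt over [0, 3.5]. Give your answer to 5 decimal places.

7.81575

h = 0.5, n = 7.
(h/2)·[y₀ + 2y₁ + 2y₂ + 2y₃ + 2y₄ + 2y₅ + 2y₆ + y₇] = 0.25·(31.263) = 7.81575.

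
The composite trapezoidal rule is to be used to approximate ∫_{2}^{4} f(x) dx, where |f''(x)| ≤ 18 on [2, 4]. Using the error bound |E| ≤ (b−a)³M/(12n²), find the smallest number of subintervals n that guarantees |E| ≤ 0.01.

Need 144/(12n²) ≤ 0.01.
n² ≥ 144/(12·0.01) = 1200 ⇒ n ≥ 34.6410, so the smallest n is 35.

35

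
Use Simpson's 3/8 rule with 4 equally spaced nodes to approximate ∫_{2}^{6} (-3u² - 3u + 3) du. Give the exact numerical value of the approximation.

h = (6 − 2)/3 = 1.333333.
Nodes u₀,…,u₃ = 2, 3.333333, 4.666667, 6.
f(u) = -3u² - 3u + 3: f₀=-15, f₁=-40.333333, f₂=-76.333333, f₃=-123.
(3h/8)·[f₀ + 3f₁ + 3f₂ + f₃] = 0.5·(-488) = -244.

-244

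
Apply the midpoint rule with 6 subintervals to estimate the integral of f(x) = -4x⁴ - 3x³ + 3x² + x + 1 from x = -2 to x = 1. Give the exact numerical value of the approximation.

-3.640625

h = (1 − (-2))/6 = 0.5.
Midpoints m₁,…,m₆ = -1.75, -1.25, -0.75, -0.25, 0.25, 0.75.
f(m₁)=-13, f(m₂)=0.53125, f(m₃)=1.9375, f(m₄)=0.96875, f(m₅)=1.375, f(m₆)=0.90625.
h·[f(m₁) + f(m₂) + f(m₃) + f(m₄) + f(m₅) + f(m₆)] = 0.5·(-7.28125) = -3.640625.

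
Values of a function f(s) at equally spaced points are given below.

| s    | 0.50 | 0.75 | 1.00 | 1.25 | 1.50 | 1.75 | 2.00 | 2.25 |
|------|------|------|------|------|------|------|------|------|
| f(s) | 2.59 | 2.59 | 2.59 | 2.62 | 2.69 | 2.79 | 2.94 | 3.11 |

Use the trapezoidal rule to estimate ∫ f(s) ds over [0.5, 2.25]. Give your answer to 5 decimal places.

h = 0.25, n = 7.
(h/2)·[y₀ + 2y₁ + 2y₂ + 2y₃ + 2y₄ + 2y₅ + 2y₆ + y₇] = 0.125·(38.14) = 4.76750.

4.76750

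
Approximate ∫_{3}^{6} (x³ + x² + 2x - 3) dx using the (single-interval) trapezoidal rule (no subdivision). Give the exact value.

T = (b−a)/2 · [f(3) + f(6)] = 1.5·[39 + 261] = 450.

450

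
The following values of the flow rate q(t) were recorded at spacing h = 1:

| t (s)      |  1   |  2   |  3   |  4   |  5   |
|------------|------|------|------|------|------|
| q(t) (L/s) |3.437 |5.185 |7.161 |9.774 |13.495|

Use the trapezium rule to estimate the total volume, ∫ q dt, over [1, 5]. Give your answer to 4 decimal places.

h = 1, n = 4.
(h/2)·[y₀ + 2y₁ + 2y₂ + 2y₃ + y₄] = 0.5·(61.172) = 30.5860.

30.5860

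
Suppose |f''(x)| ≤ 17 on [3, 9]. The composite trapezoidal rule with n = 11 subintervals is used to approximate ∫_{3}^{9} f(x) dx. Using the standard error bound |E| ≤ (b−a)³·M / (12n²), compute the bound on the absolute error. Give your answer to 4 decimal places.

|E| ≤ (6)³·17 / (12·11²) = 3672/1452 = 2.5289.

2.5289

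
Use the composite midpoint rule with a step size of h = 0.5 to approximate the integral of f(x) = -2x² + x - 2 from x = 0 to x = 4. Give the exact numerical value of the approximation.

h = (4 − 0)/8 = 0.5.
Midpoints m₁,…,m₈ = 0.25, 0.75, 1.25, 1.75, 2.25, 2.75, 3.25, 3.75.
f(m₁)=-1.875, f(m₂)=-2.375, f(m₃)=-3.875, f(m₄)=-6.375, f(m₅)=-9.875, f(m₆)=-14.375, f(m₇)=-19.875, f(m₈)=-26.375.
h·[f(m₁) + f(m₂) + f(m₃) + f(m₄) + f(m₅) + f(m₆) + f(m₇) + f(m₈)] = 0.5·(-85) = -42.5.

-42.5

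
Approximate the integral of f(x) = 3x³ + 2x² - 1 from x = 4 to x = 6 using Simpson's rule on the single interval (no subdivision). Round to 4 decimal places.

S = (b−a)/6 · [f(4) + 4f(5) + f(6)] = 0.333333·[223 + 4·424 + 719] = 879.3333.

879.3333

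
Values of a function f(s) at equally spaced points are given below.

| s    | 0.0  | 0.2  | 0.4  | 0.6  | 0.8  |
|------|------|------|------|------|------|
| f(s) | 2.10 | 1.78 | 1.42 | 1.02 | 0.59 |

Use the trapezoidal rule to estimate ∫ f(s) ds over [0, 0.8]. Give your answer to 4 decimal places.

1.1130

h = 0.2, n = 4.
(h/2)·[y₀ + 2y₁ + 2y₂ + 2y₃ + y₄] = 0.1·(11.13) = 1.1130.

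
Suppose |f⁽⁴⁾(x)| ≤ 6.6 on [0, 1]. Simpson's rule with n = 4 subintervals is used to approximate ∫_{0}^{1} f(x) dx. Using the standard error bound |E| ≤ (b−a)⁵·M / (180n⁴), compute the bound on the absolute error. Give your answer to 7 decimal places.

0.0001432

|E| ≤ (1)⁵·6.6 / (180·4⁴) = 6.6/46080 = 0.0001432.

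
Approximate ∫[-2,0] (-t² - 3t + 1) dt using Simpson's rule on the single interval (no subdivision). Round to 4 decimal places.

5.3333

S = (b−a)/6 · [f(-2) + 4f(-1) + f(0)] = 0.333333·[3 + 4·3 + 1] = 5.3333.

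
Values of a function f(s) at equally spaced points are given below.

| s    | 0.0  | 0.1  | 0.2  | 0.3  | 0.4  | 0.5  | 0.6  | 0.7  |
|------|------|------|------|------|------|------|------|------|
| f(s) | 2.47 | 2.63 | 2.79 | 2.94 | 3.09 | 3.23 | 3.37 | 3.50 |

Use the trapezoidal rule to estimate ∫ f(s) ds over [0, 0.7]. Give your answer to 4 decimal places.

h = 0.1, n = 7.
(h/2)·[y₀ + 2y₁ + 2y₂ + 2y₃ + 2y₄ + 2y₅ + 2y₆ + y₇] = 0.05·(42.07) = 2.1035.

2.1035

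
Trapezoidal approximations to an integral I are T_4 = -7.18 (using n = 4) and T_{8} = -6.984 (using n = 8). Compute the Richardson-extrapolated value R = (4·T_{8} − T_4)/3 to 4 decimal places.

R = (4·T_{8} − T_4) / 3 = (4·(-6.984) − (-7.18))/3 = (-20.756)/3 = -6.9187.

-6.9187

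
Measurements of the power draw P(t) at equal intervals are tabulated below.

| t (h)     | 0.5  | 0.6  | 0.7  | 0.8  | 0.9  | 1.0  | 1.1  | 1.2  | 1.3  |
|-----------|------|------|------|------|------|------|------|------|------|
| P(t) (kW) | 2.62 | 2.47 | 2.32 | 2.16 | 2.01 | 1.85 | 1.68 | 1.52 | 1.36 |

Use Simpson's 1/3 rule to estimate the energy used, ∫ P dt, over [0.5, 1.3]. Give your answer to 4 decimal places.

h = 0.1, n = 8.
(h/3)·[y₀ + 4y₁ + 2y₂ + 4y₃ + 2y₄ + 4y₅ + 2y₆ + 4y₇ + y₈] = 0.033333·(48.00) = 1.6000.

1.6000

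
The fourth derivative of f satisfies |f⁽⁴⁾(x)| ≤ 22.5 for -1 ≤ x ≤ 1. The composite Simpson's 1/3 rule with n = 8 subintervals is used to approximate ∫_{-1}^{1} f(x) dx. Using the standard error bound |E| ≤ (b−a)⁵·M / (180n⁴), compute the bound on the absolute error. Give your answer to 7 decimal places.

|E| ≤ (2)⁵·22.5 / (180·8⁴) = 720/737280 = 0.0009766.

0.0009766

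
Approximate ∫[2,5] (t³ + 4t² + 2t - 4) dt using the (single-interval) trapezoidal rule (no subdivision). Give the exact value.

382.5

T = (b−a)/2 · [f(2) + f(5)] = 1.5·[24 + 231] = 382.5.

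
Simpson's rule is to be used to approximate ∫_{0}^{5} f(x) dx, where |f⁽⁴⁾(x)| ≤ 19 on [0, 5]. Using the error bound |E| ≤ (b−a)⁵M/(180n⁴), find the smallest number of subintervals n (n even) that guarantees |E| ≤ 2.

4

Need 59375/(180n⁴) ≤ 2.
n⁴ ≥ 59375/(180·2) = 164.931 ⇒ n ≥ 3.5836, so the smallest even n is 4. (n must be even for Simpson's rule.)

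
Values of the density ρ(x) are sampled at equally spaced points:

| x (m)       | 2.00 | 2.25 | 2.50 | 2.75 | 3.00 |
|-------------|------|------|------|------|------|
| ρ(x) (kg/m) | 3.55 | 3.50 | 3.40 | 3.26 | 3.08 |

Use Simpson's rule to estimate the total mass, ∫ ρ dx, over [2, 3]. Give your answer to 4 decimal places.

h = 0.25, n = 4.
(h/3)·[y₀ + 4y₁ + 2y₂ + 4y₃ + y₄] = 0.083333·(40.47) = 3.3725.

3.3725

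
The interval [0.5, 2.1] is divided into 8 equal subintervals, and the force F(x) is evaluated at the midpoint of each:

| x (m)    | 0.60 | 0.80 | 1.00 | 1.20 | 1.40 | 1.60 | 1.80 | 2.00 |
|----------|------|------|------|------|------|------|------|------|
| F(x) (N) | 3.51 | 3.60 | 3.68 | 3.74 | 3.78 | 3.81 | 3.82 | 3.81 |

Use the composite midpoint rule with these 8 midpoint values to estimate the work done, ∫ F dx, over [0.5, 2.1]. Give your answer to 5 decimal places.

5.95000

h = 0.2, n = 8.
h·[y(m₁) + y(m₂) + y(m₃) + y(m₄) + y(m₅) + y(m₆) + y(m₇) + y(m₈)] = 0.2·(29.75) = 5.95000.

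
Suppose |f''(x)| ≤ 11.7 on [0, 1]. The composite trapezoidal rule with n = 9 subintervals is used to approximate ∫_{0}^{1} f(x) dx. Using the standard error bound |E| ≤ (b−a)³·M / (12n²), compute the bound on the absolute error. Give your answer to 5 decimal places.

|E| ≤ (1)³·11.7 / (12·9²) = 11.7/972 = 0.01204.

0.01204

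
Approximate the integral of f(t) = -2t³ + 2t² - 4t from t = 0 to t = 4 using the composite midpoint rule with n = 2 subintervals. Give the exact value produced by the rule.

h = (4 − 0)/2 = 2.
Midpoints m₁,…,m₂ = 1, 3.
f(m₁)=-4, f(m₂)=-48.
h·[f(m₁) + f(m₂)] = 2·(-52) = -104.

-104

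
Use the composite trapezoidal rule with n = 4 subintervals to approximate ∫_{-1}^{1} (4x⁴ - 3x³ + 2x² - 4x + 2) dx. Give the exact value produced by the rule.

7.75

h = (1 − (-1))/4 = 0.5.
Nodes x₀,…,x₄ = -1, -0.5, 0, 0.5, 1.
f(x) = 4x⁴ - 3x³ + 2x² - 4x + 2: f₀=15, f₁=5.125, f₂=2, f₃=0.375, f₄=1.
(h/2)·[f₀ + 2f₁ + 2f₂ + 2f₃ + f₄] = 0.25·(31) = 7.75.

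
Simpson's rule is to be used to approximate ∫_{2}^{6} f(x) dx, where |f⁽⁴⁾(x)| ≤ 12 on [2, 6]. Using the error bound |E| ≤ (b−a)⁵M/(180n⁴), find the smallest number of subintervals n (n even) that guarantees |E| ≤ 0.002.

14

Need 12288/(180n⁴) ≤ 0.002.
n⁴ ≥ 12288/(180·0.002) = 34133.3 ⇒ n ≥ 13.5924, so the smallest even n is 14. (n must be even for Simpson's rule.)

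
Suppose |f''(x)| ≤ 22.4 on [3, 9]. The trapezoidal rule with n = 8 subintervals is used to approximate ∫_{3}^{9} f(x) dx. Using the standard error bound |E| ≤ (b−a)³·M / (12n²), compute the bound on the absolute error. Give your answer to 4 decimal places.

|E| ≤ (6)³·22.4 / (12·8²) = 4838.4/768 = 6.3000.

6.3000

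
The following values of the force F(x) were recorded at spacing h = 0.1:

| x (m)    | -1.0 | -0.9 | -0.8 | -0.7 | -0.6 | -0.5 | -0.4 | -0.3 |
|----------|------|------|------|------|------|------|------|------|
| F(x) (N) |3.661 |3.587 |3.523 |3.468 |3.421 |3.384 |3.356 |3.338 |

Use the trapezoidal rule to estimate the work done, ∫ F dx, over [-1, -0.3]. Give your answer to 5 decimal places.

2.42385

h = 0.1, n = 7.
(h/2)·[y₀ + 2y₁ + 2y₂ + 2y₃ + 2y₄ + 2y₅ + 2y₆ + y₇] = 0.05·(48.477) = 2.42385.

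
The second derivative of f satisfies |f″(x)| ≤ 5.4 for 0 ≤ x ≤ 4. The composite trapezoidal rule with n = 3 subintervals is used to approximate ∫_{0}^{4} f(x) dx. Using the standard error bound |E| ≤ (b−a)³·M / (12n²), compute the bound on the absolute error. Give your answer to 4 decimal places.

|E| ≤ (4)³·5.4 / (12·3²) = 345.6/108 = 3.2000.

3.2000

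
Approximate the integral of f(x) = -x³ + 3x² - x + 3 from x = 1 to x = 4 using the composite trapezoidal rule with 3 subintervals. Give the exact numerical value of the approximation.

-1.5

h = (4 − 1)/3 = 1.
Nodes x₀,…,x₃ = 1, 2, 3, 4.
f(x) = -x³ + 3x² - x + 3: f₀=4, f₁=5, f₂=0, f₃=-17.
(h/2)·[f₀ + 2f₁ + 2f₂ + f₃] = 0.5·(-3) = -1.5.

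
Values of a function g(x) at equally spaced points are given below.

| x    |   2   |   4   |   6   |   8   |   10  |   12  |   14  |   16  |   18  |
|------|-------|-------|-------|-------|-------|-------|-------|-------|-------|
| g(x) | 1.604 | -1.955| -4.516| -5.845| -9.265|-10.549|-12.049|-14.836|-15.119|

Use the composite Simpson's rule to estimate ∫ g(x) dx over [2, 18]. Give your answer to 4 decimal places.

-131.9433

h = 2, n = 8.
(h/3)·[y₀ + 4y₁ + 2y₂ + 4y₃ + 2y₄ + 4y₅ + 2y₆ + 4y₇ + y₈] = 0.666667·(-197.915) = -131.9433.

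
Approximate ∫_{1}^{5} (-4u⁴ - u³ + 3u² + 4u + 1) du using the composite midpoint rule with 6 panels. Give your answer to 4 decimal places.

-2441.6626

h = (5 − 1)/6 = 0.666667.
Midpoints m₁,…,m₆ = 1.333333, 2, 2.666667, 3.333333, 4, 4.666667.
f(m₁)=-3.345679, f(m₂)=-51, f(m₃)=-188.234568, f(m₄)=-483.197531, f(m₅)=-1023, f(m₆)=-1913.716049.
h·[f(m₁) + f(m₂) + f(m₃) + f(m₄) + f(m₅) + f(m₆)] = 0.666667·(-3662.493827) = -2441.6626.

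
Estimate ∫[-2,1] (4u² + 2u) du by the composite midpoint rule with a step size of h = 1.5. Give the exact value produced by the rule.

h = (1 − (-2))/2 = 1.5.
Midpoints m₁,…,m₂ = -1.25, 0.25.
f(m₁)=3.75, f(m₂)=0.75.
h·[f(m₁) + f(m₂)] = 1.5·(4.5) = 6.75.

6.75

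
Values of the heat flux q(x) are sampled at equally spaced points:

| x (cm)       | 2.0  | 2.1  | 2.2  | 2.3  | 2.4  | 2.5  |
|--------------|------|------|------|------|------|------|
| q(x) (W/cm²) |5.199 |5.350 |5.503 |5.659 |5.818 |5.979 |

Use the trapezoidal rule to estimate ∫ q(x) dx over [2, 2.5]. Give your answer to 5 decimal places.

2.79190

h = 0.1, n = 5.
(h/2)·[y₀ + 2y₁ + 2y₂ + 2y₃ + 2y₄ + y₅] = 0.05·(55.838) = 2.79190.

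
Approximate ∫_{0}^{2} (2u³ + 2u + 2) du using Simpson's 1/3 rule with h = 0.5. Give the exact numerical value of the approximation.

h = (2 − 0)/4 = 0.5.
Nodes u₀,…,u₄ = 0, 0.5, 1, 1.5, 2.
f(u) = 2u³ + 2u + 2: f₀=2, f₁=3.25, f₂=6, f₃=11.75, f₄=22.
(h/3)·[f₀ + 4f₁ + 2f₂ + 4f₃ + f₄] = 0.166667·(96) = 16.

16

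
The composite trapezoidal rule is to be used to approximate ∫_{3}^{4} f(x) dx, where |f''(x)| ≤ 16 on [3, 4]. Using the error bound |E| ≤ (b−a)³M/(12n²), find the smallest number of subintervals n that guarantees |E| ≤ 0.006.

Need 16/(12n²) ≤ 0.006.
n² ≥ 16/(12·0.006) = 222.222 ⇒ n ≥ 14.9071, so the smallest n is 15.

15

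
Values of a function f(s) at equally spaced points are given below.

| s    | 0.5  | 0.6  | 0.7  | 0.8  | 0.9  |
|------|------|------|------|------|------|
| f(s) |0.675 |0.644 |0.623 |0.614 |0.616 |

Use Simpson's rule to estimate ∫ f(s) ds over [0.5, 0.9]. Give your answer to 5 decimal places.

0.25230

h = 0.1, n = 4.
(h/3)·[y₀ + 4y₁ + 2y₂ + 4y₃ + y₄] = 0.033333·(7.569) = 0.25230.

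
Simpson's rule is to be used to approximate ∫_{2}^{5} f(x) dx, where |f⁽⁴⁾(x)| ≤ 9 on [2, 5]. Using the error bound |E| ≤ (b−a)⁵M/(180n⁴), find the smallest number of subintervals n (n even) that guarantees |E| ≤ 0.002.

10

Need 2187/(180n⁴) ≤ 0.002.
n⁴ ≥ 2187/(180·0.002) = 6075 ⇒ n ≥ 8.8285, so the smallest even n is 10. (n must be even for Simpson's rule.)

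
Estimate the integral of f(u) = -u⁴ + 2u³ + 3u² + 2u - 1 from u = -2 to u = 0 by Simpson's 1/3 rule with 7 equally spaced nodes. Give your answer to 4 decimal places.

h = (0 − (-2))/6 = 0.333333.
Nodes u₀,…,u₆ = -2, -1.666667, -1.333333, -1, -0.666667, -0.333333, 0.
f(u) = -u⁴ + 2u³ + 3u² + 2u - 1: f₀=-25, f₁=-12.975309, f₂=-6.234568, f₃=-3, f₄=-1.790123, f₅=-1.419753, f₆=-1.
(h/3)·[f₀ + 4f₁ + 2f₂ + 4f₃ + 2f₄ + 4f₅ + f₆] = 0.111111·(-111.629630) = -12.4033.

-12.4033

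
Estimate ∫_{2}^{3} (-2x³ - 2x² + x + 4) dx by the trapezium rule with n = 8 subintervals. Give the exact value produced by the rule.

h = (3 − 2)/8 = 0.125.
Nodes x₀,…,x₈ = 2, 2.125, 2.25, 2.375, 2.5, 2.625, 2.75, 2.875, 3.
f(x) = -2x³ - 2x² + x + 4: f₀=-18, f₁=-22.09765625, f₂=-26.65625, f₃=-31.69921875, f₄=-37.25, f₅=-43.33203125, f₆=-49.96875, f₇=-57.18359375, f₈=-65.
(h/2)·[f₀ + 2f₁ + 2f₂ + 2f₃ + 2f₄ + 2f₅ + 2f₆ + 2f₇ + f₈] = 0.0625·(-619.375) = -38.7109375.

-38.7109375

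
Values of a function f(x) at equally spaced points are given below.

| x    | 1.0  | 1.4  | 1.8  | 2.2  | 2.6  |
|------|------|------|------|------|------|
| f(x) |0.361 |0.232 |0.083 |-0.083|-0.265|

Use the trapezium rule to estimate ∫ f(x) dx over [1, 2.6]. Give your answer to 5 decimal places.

0.11200

h = 0.4, n = 4.
(h/2)·[y₀ + 2y₁ + 2y₂ + 2y₃ + y₄] = 0.2·(0.560) = 0.11200.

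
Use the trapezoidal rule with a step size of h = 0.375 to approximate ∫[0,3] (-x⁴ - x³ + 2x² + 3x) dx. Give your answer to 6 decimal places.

h = (3 − 0)/8 = 0.375.
Nodes x₀,…,x₈ = 0, 0.375, 0.75, 1.125, 1.5, 1.875, 2.25, 2.625, 3.
f(x) = -x⁴ - x³ + 2x² + 3x: f₀=0, f₁=1.333740234375, f₂=2.63671875, f₃=2.880615234375, f₄=0.5625, f₅=-6.295166015625, f₆=-20.14453125, f₇=-43.912353515625, f₈=-81.
(h/2)·[f₀ + 2f₁ + 2f₂ + 2f₃ + 2f₄ + 2f₅ + 2f₆ + 2f₇ + f₈] = 0.1875·(-206.876953125) = -38.789429.

-38.789429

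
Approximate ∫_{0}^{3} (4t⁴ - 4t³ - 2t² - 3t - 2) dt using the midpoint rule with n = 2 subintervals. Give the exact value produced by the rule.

h = (3 − 0)/2 = 1.5.
Midpoints m₁,…,m₂ = 0.75, 2.25.
f(m₁)=-5.796875, f(m₂)=38.078125.
h·[f(m₁) + f(m₂)] = 1.5·(32.28125) = 48.421875.

48.421875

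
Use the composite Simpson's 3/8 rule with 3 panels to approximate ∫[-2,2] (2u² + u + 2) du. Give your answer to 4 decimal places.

h = (2 − (-2))/3 = 1.333333.
Nodes u₀,…,u₃ = -2, -0.666667, 0.666667, 2.
f(u) = 2u² + u + 2: f₀=8, f₁=2.222222, f₂=3.555556, f₃=12.
(3h/8)·[f₀ + 3f₁ + 3f₂ + f₃] = 0.5·(37.333333) = 18.6667.

18.6667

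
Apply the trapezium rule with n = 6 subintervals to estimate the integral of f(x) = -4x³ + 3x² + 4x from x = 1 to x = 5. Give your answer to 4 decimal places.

h = (5 − 1)/6 = 0.666667.
Nodes x₀,…,x₆ = 1, 1.666667, 2.333333, 3, 3.666667, 4.333333, 5.
f(x) = -4x³ + 3x² + 4x: f₀=3, f₁=-3.518519, f₂=-25.148148, f₃=-69, f₄=-142.185185, f₅=-251.814815, f₆=-405.
(h/2)·[f₀ + 2f₁ + 2f₂ + 2f₃ + 2f₄ + 2f₅ + f₆] = 0.333333·(-1385.333333) = -461.7778.

-461.7778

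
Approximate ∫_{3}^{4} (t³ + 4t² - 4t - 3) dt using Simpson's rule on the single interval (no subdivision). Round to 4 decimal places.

S = (b−a)/6 · [f(3) + 4f(3.5) + f(4)] = 0.166667·[48 + 4·74.875 + 109] = 76.0833.

76.0833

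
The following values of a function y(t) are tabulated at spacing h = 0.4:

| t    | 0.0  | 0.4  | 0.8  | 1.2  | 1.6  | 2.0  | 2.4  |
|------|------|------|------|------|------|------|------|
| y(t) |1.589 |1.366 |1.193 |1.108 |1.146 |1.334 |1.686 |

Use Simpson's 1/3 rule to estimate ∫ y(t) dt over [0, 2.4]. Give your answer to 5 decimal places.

h = 0.4, n = 6.
(h/3)·[y₀ + 4y₁ + 2y₂ + 4y₃ + 2y₄ + 4y₅ + y₆] = 0.133333·(23.185) = 3.09133.

3.09133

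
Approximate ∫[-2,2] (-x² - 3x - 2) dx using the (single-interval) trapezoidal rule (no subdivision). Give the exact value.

-24

T = (b−a)/2 · [f(-2) + f(2)] = 2·[0 + (-12)] = -24.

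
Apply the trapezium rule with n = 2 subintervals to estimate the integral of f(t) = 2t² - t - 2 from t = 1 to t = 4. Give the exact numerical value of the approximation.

h = (4 − 1)/2 = 1.5.
Nodes t₀,…,t₂ = 1, 2.5, 4.
f(t) = 2t² - t - 2: f₀=-1, f₁=8, f₂=26.
(h/2)·[f₀ + 2f₁ + f₂] = 0.75·(41) = 30.75.

30.75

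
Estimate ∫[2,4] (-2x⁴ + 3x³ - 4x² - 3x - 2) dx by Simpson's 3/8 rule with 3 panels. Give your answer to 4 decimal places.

h = (4 − 2)/3 = 0.666667.
Nodes x₀,…,x₃ = 2, 2.666667, 3.333333, 4.
f(x) = -2x⁴ + 3x³ - 4x² - 3x - 2: f₀=-32, f₁=-82.691358, f₂=-192.246914, f₃=-398.
(3h/8)·[f₀ + 3f₁ + 3f₂ + f₃] = 0.25·(-1254.814815) = -313.7037.

-313.7037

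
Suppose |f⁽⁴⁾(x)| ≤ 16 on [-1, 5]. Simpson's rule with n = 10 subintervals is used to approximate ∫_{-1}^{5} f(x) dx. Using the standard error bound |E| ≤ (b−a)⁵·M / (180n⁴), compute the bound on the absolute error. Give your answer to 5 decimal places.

0.06912

|E| ≤ (6)⁵·16 / (180·10⁴) = 124416/1800000 = 0.06912.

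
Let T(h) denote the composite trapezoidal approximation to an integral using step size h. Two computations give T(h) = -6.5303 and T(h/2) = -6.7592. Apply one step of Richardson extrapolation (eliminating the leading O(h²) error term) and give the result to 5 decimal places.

R = (4·T(h/2) − T(h)) / 3 = (4·(-6.7592) − (-6.5303))/3 = (-20.5065)/3 = -6.83550.

-6.83550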